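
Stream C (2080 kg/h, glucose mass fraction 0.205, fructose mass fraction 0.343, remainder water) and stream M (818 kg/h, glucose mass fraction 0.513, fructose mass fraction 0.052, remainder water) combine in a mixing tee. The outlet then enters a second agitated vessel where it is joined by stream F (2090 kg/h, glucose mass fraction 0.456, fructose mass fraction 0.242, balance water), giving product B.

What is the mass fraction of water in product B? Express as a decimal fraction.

Overall, product flow = 4988 kg/h.
water in = 2080×0.452 + 818×0.435 + 2090×0.302 = 1927.2 kg/h.
water fraction in B = 0.386.

0.386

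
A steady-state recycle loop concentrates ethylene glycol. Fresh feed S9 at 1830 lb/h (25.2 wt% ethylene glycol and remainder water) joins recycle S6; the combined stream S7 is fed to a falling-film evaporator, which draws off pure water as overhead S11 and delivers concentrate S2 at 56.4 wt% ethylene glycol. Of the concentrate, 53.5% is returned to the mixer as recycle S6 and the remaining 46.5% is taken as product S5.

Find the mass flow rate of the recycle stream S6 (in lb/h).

940.7 lb/h

Overall ethylene glycol balance (none leaves overhead): ethylene glycol in fresh feed = ethylene glycol in product, i.e. 1830×0.252 = (1−0.535)·S2·0.564.
S2 = 461.16/(0.564×0.465) = 1758.4 lb/h.
Recycle S6 = 0.535×1758.4 = 940.75 lb/h.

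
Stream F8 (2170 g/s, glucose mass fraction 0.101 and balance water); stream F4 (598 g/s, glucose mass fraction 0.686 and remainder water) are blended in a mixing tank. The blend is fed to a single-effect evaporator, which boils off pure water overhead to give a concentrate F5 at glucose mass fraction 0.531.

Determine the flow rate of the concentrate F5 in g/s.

glucose entering = 2170×0.101 + 598×0.686 = 629.4 g/s.
All glucose reports to F5, so F5 = 629.4/0.531 = 1185.3 g/s.

1185 g/s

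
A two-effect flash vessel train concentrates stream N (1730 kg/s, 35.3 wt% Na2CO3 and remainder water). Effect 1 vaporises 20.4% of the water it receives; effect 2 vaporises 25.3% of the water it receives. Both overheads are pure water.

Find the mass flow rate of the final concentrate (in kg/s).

1276 kg/s

water in feed = 1730×0.647 = 1119.3 kg/s.
After stage 1: water left = (1−0.204)×1119.3 = 890.97; stream total = 1501.7 kg/s.
After stage 2: water left = (1−0.253)×890.97 = 665.56; final concentrate = 1276.2 kg/s.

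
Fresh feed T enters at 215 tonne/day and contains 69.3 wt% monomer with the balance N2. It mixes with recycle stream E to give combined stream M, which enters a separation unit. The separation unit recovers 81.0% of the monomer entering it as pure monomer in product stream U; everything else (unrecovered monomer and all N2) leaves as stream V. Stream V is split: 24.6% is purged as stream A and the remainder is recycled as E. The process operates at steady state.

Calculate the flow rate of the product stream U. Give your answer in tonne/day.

140.9 tonne/day

monomer in M: m_A = 215×0.693 + (1−0.246)·(1−0.810)·m_A, so m_A = 148.99/0.8567 = 173.91 tonne/day.
Product U = 0.810×173.91 = 140.87 tonne/day.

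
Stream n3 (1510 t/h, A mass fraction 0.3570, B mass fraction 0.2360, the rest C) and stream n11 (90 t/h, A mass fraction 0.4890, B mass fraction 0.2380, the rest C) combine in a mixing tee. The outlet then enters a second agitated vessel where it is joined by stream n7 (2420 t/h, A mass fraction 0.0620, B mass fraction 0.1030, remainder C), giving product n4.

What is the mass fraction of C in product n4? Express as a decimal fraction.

0.6617

Overall, product flow = 4020 t/h.
C in = 1510×0.407 + 90×0.273 + 2420×0.835 = 2659.8 t/h.
C fraction in n4 = 0.6617.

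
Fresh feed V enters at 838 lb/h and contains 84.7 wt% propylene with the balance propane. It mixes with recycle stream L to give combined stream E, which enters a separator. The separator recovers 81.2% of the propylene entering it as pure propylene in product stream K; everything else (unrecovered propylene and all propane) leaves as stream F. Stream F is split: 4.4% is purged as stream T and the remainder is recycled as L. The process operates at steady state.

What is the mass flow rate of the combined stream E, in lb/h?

3779 lb/h

propane enters only via V and leaves only via the purge: 838×0.153 = 0.044×(propane in F), and the separator passes all propane, so propane in E = propane in F = 2914 lb/h.
propylene in E: m_A = 838×0.847 + (1−0.044)·(1−0.812)·m_A, so m_A = 709.79/0.8203 = 865.31 lb/h.
E = 865.31 + 2914 = 3779.3 lb/h.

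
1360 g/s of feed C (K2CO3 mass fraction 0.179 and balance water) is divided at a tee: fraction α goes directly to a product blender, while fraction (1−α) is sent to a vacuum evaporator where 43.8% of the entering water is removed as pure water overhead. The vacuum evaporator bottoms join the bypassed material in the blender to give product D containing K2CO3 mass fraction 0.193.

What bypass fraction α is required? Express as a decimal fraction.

0.798

All 1360×0.179 = 243.44 g/s of K2CO3 reaches D, so D = 243.44/0.193 = 1261.3 g/s and vapour = 98.653 g/s.
The evaporator receives (1−α)·1360 of feed at 0.821 water and removes 0.438 of that water:
0.438×0.821×(1−α)×1360 = 98.653
(1−α) = 98.653/489.05 = 0.2017;  α = 0.7983.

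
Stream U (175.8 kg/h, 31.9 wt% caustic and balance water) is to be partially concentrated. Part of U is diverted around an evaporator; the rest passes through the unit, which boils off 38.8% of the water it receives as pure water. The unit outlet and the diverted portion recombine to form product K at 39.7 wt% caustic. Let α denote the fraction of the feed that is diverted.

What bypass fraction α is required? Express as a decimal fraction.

All 175.8×0.319 = 56.08 kg/h of caustic reaches K, so K = 56.08/0.397 = 141.26 kg/h and vapour = 34.54 kg/h.
The evaporator receives (1−α)·175.8 of feed at 0.681 water and removes 0.388 of that water:
0.388×0.681×(1−α)×175.8 = 34.54
(1−α) = 34.54/46.451 = 0.7436;  α = 0.2564.

0.256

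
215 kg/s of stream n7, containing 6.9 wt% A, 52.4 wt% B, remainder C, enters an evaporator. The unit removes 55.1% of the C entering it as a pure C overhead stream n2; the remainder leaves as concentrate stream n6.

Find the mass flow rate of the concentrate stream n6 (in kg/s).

C entering = 215×0.407 = 87.505 kg/s; overhead removed = 0.551×87.505 = 48.215 kg/s.
Concentrate = 215 − 48.215 = 166.78 kg/s.

166.8 kg/s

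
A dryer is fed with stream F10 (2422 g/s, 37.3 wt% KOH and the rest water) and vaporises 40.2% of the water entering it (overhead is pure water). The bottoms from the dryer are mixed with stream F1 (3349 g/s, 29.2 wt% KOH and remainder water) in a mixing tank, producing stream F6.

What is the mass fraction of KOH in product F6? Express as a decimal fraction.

Vapour removed = 0.402×0.627×2422 = 610.47 g/s; concentrate = 1811.5 g/s.
KOH reaching the mixer = 903.41 (from concentrate) + 3349×0.292 = 1881.3 g/s.
Product flow = 1811.5 + 3349 = 5160.5 g/s; KOH fraction = 0.365.

0.365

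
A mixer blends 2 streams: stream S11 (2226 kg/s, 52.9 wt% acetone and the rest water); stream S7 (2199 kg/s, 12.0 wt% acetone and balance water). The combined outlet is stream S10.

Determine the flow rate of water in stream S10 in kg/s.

water out = water in = 2226×0.471 + 2199×0.880 = 2983.6 kg/s.

2984 kg/s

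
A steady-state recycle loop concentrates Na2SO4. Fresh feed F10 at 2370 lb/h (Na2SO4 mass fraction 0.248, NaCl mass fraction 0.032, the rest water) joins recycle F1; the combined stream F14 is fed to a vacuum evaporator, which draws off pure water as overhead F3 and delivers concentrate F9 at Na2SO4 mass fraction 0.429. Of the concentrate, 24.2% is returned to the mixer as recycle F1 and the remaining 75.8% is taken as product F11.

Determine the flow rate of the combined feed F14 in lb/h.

2807 lb/h

Overall Na2SO4 balance (none leaves overhead): Na2SO4 in fresh feed = Na2SO4 in product, i.e. 2370×0.248 = (1−0.242)·F9·0.429.
F9 = 587.76/(0.429×0.758) = 1807.5 lb/h.
Recycle F1 = 0.242×1807.5 = 437.41 lb/h.
Combined feed F14 = 2370 + 437.41 = 2807.4 lb/h.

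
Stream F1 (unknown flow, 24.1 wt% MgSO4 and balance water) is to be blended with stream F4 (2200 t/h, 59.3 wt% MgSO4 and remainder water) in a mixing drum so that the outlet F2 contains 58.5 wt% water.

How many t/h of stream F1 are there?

Let F1 be the unknown flow. Total out = 2200 + F1.
water balance: 895.4 + 0.759·F1 = 0.585·(2200 + F1)
(0.759 − 0.585)·F1 = 0.585×2200 − 895.4 = 391.6
F1 = 391.6 / 0.174 = 2250.6 t/h

2251 t/h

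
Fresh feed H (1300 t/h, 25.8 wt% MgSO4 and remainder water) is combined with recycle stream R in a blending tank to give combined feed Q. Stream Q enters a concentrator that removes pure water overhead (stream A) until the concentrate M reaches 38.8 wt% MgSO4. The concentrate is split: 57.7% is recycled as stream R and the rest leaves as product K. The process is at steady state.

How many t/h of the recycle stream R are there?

Overall MgSO4 balance (none leaves overhead): MgSO4 in fresh feed = MgSO4 in product, i.e. 1300×0.258 = (1−0.577)·M·0.388.
M = 335.4/(0.388×0.423) = 2043.6 t/h.
Recycle R = 0.577×2043.6 = 1179.1 t/h.

1179 t/h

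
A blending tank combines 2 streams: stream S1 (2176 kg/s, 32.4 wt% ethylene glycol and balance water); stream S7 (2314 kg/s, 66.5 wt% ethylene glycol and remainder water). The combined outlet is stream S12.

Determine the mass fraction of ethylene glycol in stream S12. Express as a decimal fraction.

Total flow out = 2176 + 2314 = 4490 kg/s.
ethylene glycol in = 2176×0.324 + 2314×0.665 = 2243.8 kg/s.
ethylene glycol mass fraction in S12 = 2243.8/4490 = 0.500.

0.500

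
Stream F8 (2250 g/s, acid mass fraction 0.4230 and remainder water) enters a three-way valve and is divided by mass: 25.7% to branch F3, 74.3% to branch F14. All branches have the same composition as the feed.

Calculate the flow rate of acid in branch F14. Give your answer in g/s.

Branch F14 total = 0.743×2250 = 1671.8 g/s.
acid in F14 = 0.423×1671.8 = 707.15 g/s.

707.2 g/s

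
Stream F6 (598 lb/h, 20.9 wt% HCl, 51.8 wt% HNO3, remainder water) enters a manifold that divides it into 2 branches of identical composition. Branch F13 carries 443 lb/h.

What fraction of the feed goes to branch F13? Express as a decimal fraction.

0.741

Fraction to F13 = 443/598 = 0.7408.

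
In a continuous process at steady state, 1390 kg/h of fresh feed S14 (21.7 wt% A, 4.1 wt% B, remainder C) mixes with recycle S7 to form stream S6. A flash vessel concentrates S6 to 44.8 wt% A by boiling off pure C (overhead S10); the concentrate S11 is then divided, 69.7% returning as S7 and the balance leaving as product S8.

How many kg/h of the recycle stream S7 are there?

Overall A balance (none leaves overhead): A in fresh feed = A in product, i.e. 1390×0.217 = (1−0.697)·S11·0.448.
S11 = 301.63/(0.448×0.303) = 2222.1 kg/h.
Recycle S7 = 0.697×2222.1 = 1548.8 kg/h.

1549 kg/h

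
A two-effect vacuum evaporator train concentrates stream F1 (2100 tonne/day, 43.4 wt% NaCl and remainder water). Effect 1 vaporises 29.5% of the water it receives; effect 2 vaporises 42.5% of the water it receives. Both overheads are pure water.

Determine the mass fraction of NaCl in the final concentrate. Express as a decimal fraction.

0.654

water in feed = 2100×0.566 = 1188.6 tonne/day.
After stage 1: water left = (1−0.295)×1188.6 = 837.96; stream total = 1749.4 tonne/day.
After stage 2: water left = (1−0.425)×837.96 = 481.83; final concentrate = 1393.2 tonne/day.
NaCl fraction = 911.4/1393.2 = 0.654.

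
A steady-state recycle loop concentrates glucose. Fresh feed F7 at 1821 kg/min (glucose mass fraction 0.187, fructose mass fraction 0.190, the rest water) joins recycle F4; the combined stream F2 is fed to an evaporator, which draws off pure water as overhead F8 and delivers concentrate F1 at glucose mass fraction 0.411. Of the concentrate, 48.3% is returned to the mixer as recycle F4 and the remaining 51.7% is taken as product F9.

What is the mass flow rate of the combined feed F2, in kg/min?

Overall glucose balance (none leaves overhead): glucose in fresh feed = glucose in product, i.e. 1821×0.187 = (1−0.483)·F1·0.411.
F1 = 340.53/(0.411×0.517) = 1602.6 kg/min.
Recycle F4 = 0.483×1602.6 = 774.05 kg/min.
Combined feed F2 = 1821 + 774.05 = 2595 kg/min.

2595 kg/min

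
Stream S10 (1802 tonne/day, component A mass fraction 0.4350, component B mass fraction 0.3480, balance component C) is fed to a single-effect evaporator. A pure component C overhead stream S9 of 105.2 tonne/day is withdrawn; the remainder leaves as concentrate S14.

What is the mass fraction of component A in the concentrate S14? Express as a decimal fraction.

component A is not removed: 1802×0.435 = 783.87 tonne/day of component A enters S14.
Concentrate = 1802 − 105.2 = 1696.8 tonne/day.
Mass fraction = 783.87/1696.8 = 0.4620.

0.4620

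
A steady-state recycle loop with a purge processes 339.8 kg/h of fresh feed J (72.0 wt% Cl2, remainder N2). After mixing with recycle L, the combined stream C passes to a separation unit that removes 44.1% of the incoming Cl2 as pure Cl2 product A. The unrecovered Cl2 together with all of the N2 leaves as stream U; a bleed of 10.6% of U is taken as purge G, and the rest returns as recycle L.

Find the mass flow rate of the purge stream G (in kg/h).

N2 enters only via J and leaves only via the purge: 339.8×0.280 = 0.106×(N2 in U), and the separation unit passes all N2, so N2 in C = N2 in U = 897.58 kg/h.
Cl2 in C: m_A = 339.8×0.720 + (1−0.106)·(1−0.441)·m_A, so m_A = 244.66/0.5003 = 489.06 kg/h.
U = (1−0.441)×489.06 + 897.58 = 1171 kg/h.
Purge G = 0.106×1171 = 124.12 kg/h.

124.1 kg/h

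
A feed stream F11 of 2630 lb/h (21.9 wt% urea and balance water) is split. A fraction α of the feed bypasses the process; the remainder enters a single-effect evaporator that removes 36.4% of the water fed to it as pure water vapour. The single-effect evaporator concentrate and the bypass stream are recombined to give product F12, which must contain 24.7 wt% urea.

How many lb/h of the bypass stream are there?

1581 lb/h

All 2630×0.219 = 575.97 lb/h of urea reaches F12, so F12 = 575.97/0.247 = 2331.9 lb/h and vapour = 298.14 lb/h.
The evaporator receives (1−α)·2630 of feed at 0.781 water and removes 0.364 of that water:
0.364×0.781×(1−α)×2630 = 298.14
(1−α) = 298.14/747.67 = 0.3988;  α = 0.6012.
Bypass flow = 0.6012×2630 = 1581.3 lb/h.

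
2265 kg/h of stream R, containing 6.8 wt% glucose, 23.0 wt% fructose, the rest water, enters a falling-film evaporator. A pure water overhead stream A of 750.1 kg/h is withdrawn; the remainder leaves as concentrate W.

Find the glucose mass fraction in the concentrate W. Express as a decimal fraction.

glucose is not removed: 2265×0.068 = 154.02 kg/h of glucose enters W.
Concentrate = 2265 − 750.1 = 1514.9 kg/h.
Mass fraction = 154.02/1514.9 = 0.102.

0.102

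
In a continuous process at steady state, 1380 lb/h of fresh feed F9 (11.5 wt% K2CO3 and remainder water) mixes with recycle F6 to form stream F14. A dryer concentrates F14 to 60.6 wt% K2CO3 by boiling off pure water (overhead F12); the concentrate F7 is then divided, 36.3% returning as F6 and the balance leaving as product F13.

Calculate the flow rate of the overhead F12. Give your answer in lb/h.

Overall K2CO3 balance (none leaves overhead): K2CO3 in fresh feed = K2CO3 in product, i.e. 1380×0.115 = (1−0.363)·F7·0.606.
F7 = 158.7/(0.606×0.637) = 411.12 lb/h.
Recycle F6 = 0.363×411.12 = 149.24 lb/h.
Combined feed F14 = 1380 + 149.24 = 1529.2 lb/h.
Overhead F12 = F14 − F7 = 1529.2 − 411.12 = 1118.1 lb/h.

1118 lb/h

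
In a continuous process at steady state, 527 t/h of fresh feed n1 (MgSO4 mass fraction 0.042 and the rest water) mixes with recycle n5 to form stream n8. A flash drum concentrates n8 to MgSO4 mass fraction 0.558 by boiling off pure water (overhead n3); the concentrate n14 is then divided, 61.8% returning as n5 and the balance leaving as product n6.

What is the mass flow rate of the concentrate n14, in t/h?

Overall MgSO4 balance (none leaves overhead): MgSO4 in fresh feed = MgSO4 in product, i.e. 527×0.042 = (1−0.618)·n14·0.558.
n14 = 22.134/(0.558×0.382) = 103.84 t/h.

103.8 t/h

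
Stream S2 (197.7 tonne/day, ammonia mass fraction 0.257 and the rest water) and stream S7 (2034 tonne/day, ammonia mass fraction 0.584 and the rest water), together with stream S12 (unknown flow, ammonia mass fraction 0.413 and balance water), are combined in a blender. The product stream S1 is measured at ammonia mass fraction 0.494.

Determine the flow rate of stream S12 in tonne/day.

1682 tonne/day

Let S12 be the unknown flow. Total out = 2231.7 + S12.
ammonia balance: 1238.7 + 0.413·S12 = 0.494·(2231.7 + S12)
(0.413 − 0.494)·S12 = 0.494×2231.7 − 1238.7 = -136.21
S12 = -136.21 / -0.081 = 1681.5 tonne/day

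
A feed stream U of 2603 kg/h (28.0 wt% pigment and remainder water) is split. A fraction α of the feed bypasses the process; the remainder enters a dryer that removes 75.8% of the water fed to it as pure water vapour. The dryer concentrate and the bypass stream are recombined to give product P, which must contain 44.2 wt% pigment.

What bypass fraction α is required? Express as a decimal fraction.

0.328

All 2603×0.280 = 728.84 kg/h of pigment reaches P, so P = 728.84/0.442 = 1649 kg/h and vapour = 954.04 kg/h.
The evaporator receives (1−α)·2603 of feed at 0.720 water and removes 0.758 of that water:
0.758×0.720×(1−α)×2603 = 954.04
(1−α) = 954.04/1420.6 = 0.6716;  α = 0.3284.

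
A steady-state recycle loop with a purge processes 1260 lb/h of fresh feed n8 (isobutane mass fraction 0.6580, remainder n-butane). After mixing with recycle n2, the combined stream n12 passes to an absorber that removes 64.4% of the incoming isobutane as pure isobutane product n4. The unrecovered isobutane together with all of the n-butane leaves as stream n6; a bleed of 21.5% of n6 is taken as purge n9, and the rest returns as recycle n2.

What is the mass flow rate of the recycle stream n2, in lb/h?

n-butane enters only via n8 and leaves only via the purge: 1260×0.342 = 0.215×(n-butane in n6), and the absorber passes all n-butane, so n-butane in n12 = n-butane in n6 = 2004.3 lb/h.
isobutane in n12: m_A = 1260×0.658 + (1−0.215)·(1−0.644)·m_A, so m_A = 829.08/0.7205 = 1150.6 lb/h.
n6 = (1−0.644)×1150.6 + 2004.3 = 2413.9 lb/h.
Recycle n2 = (1−0.215)×2413.9 = 1894.9 lb/h.

1895 lb/h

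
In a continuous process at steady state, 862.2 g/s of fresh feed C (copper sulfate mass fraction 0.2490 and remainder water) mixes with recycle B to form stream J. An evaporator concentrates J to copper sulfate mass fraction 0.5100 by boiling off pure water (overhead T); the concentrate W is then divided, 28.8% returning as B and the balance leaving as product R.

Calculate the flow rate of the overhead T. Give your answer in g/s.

441.2 g/s

Overall copper sulfate balance (none leaves overhead): copper sulfate in fresh feed = copper sulfate in product, i.e. 862.2×0.249 = (1−0.288)·W·0.510.
W = 214.69/(0.510×0.712) = 591.23 g/s.
Recycle B = 0.288×591.23 = 170.27 g/s.
Combined feed J = 862.2 + 170.27 = 1032.5 g/s.
Overhead T = J − W = 1032.5 − 591.23 = 441.24 g/s.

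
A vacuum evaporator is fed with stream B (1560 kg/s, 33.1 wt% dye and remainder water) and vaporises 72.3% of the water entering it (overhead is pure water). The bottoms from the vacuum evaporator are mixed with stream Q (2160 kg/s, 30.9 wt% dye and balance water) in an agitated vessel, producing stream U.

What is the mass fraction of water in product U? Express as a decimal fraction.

0.601

Vapour removed = 0.723×0.669×1560 = 754.55 kg/s; concentrate = 805.45 kg/s.
water reaching the mixer = 289.09 (from concentrate) + 2160×0.691 = 1781.6 kg/s.
Product flow = 805.45 + 2160 = 2965.4 kg/s; water fraction = 0.601.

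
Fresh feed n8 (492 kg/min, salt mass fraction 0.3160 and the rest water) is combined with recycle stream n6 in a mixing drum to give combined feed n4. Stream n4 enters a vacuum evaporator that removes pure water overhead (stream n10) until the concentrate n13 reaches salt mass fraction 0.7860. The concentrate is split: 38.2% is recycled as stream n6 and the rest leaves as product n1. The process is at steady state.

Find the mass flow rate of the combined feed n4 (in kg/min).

Overall salt balance (none leaves overhead): salt in fresh feed = salt in product, i.e. 492×0.316 = (1−0.382)·n13·0.786.
n13 = 155.47/(0.786×0.618) = 320.07 kg/min.
Recycle n6 = 0.382×320.07 = 122.27 kg/min.
Combined feed n4 = 492 + 122.27 = 614.27 kg/min.

614.3 kg/min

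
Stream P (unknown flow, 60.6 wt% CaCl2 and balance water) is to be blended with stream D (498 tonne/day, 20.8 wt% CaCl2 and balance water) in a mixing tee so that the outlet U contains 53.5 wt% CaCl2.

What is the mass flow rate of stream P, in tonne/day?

2294 tonne/day

Let P be the unknown flow. Total out = 498 + P.
CaCl2 balance: 103.58 + 0.606·P = 0.535·(498 + P)
(0.606 − 0.535)·P = 0.535×498 − 103.58 = 162.85
P = 162.85 / 0.071 = 2293.6 tonne/day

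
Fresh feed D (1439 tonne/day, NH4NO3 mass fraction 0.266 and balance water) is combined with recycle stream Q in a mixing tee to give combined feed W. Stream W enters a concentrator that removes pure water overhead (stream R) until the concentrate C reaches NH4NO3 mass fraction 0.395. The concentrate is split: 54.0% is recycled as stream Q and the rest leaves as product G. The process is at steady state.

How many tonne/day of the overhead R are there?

Overall NH4NO3 balance (none leaves overhead): NH4NO3 in fresh feed = NH4NO3 in product, i.e. 1439×0.266 = (1−0.540)·C·0.395.
C = 382.77/(0.395×0.460) = 2106.6 tonne/day.
Recycle Q = 0.540×2106.6 = 1137.6 tonne/day.
Combined feed W = 1439 + 1137.6 = 2576.6 tonne/day.
Overhead R = W − C = 2576.6 − 2106.6 = 469.95 tonne/day.

470 tonne/day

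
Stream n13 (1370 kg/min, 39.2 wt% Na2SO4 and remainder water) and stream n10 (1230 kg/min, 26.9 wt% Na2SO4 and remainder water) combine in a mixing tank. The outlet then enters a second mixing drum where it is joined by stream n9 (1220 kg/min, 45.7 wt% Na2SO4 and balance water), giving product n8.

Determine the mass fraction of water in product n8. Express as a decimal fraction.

Overall, product flow = 3820 kg/min.
water in = 1370×0.608 + 1230×0.731 + 1220×0.543 = 2394.6 kg/min.
water fraction in n8 = 0.627.

0.627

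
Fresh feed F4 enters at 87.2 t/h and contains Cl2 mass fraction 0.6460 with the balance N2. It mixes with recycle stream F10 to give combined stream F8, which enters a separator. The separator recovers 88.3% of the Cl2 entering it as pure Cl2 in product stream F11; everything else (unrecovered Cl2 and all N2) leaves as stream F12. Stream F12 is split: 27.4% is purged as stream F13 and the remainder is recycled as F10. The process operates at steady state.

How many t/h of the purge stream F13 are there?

32.84 t/h

N2 enters only via F4 and leaves only via the purge: 87.2×0.354 = 0.274×(N2 in F12), and the separator passes all N2, so N2 in F8 = N2 in F12 = 112.66 t/h.
Cl2 in F8: m_A = 87.2×0.646 + (1−0.274)·(1−0.883)·m_A, so m_A = 56.331/0.9151 = 61.56 t/h.
F12 = (1−0.883)×61.56 + 112.66 = 119.86 t/h.
Purge F13 = 0.274×119.86 = 32.842 t/h.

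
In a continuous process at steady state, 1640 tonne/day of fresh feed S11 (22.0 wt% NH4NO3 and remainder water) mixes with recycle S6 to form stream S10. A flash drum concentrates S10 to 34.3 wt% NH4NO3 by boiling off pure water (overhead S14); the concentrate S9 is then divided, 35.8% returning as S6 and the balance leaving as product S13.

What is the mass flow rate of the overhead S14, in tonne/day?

Overall NH4NO3 balance (none leaves overhead): NH4NO3 in fresh feed = NH4NO3 in product, i.e. 1640×0.220 = (1−0.358)·S9·0.343.
S9 = 360.8/(0.343×0.642) = 1638.5 tonne/day.
Recycle S6 = 0.358×1638.5 = 586.57 tonne/day.
Combined feed S10 = 1640 + 586.57 = 2226.6 tonne/day.
Overhead S14 = S10 − S9 = 2226.6 − 1638.5 = 588.1 tonne/day.

588.1 tonne/day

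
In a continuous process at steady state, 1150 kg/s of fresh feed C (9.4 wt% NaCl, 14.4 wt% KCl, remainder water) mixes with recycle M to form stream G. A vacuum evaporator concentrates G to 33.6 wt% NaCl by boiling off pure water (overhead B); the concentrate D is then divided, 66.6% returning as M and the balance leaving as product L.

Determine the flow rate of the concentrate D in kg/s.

963.3 kg/s

Overall NaCl balance (none leaves overhead): NaCl in fresh feed = NaCl in product, i.e. 1150×0.094 = (1−0.666)·D·0.336.
D = 108.1/(0.336×0.334) = 963.25 kg/s.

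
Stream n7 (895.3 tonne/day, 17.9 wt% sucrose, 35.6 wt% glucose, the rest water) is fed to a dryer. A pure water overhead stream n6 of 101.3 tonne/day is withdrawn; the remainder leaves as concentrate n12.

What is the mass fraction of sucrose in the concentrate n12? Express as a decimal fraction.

0.202

sucrose is not removed: 895.3×0.179 = 160.26 tonne/day of sucrose enters n12.
Concentrate = 895.3 − 101.3 = 794 tonne/day.
Mass fraction = 160.26/794 = 0.202.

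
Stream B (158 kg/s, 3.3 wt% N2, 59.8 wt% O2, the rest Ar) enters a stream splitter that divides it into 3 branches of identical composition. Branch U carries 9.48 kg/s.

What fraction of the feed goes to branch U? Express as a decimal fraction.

0.060

Fraction to U = 9.48/158 = 0.0600.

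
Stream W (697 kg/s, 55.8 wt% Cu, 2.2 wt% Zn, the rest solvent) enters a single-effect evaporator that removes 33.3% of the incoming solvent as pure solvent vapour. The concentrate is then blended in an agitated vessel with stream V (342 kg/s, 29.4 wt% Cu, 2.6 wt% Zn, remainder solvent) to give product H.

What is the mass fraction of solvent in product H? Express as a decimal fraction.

0.454

Vapour removed = 0.333×0.420×697 = 97.482 kg/s; concentrate = 599.52 kg/s.
solvent reaching the mixer = 195.26 (from concentrate) + 342×0.680 = 427.82 kg/s.
Product flow = 599.52 + 342 = 941.52 kg/s; solvent fraction = 0.454.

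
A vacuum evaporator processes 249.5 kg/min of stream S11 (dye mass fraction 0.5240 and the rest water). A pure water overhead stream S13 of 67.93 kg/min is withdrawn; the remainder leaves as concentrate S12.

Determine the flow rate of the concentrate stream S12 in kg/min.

181.6 kg/min

Concentrate = 249.5 − 67.93 = 181.57 kg/min.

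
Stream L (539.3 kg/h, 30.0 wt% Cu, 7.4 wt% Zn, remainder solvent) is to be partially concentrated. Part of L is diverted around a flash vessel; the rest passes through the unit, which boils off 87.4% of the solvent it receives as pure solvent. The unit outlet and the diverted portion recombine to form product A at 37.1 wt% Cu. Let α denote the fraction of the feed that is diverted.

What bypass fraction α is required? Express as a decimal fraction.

All 539.3×0.300 = 161.79 kg/h of Cu reaches A, so A = 161.79/0.371 = 436.09 kg/h and vapour = 103.21 kg/h.
The evaporator receives (1−α)·539.3 of feed at 0.626 solvent and removes 0.874 of that solvent:
0.874×0.626×(1−α)×539.3 = 103.21
(1−α) = 103.21/295.06 = 0.3498;  α = 0.6502.

0.650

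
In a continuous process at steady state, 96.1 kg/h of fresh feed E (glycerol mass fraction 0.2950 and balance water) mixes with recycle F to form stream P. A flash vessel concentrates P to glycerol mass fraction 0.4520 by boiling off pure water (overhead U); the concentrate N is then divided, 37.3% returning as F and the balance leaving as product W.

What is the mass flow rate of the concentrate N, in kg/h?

100 kg/h

Overall glycerol balance (none leaves overhead): glycerol in fresh feed = glycerol in product, i.e. 96.1×0.295 = (1−0.373)·N·0.452.
N = 28.349/(0.452×0.627) = 100.03 kg/h.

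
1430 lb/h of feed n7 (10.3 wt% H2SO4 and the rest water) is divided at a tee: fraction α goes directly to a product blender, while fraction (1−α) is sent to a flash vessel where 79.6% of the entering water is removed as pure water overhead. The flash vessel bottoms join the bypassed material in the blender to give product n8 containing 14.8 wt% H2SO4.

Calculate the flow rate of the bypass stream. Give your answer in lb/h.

821.1 lb/h

All 1430×0.103 = 147.29 lb/h of H2SO4 reaches n8, so n8 = 147.29/0.148 = 995.2 lb/h and vapour = 434.8 lb/h.
The evaporator receives (1−α)·1430 of feed at 0.897 water and removes 0.796 of that water:
0.796×0.897×(1−α)×1430 = 434.8
(1−α) = 434.8/1021 = 0.4258;  α = 0.5742.
Bypass flow = 0.5742×1430 = 821.05 lb/h.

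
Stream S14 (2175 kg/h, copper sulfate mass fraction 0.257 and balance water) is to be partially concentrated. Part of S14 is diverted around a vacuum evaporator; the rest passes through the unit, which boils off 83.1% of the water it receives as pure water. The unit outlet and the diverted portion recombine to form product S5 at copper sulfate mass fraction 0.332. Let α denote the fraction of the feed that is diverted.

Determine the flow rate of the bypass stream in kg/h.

1379 kg/h

All 2175×0.257 = 558.98 kg/h of copper sulfate reaches S5, so S5 = 558.98/0.332 = 1683.7 kg/h and vapour = 491.34 kg/h.
The evaporator receives (1−α)·2175 of feed at 0.743 water and removes 0.831 of that water:
0.831×0.743×(1−α)×2175 = 491.34
(1−α) = 491.34/1342.9 = 0.3659;  α = 0.6341.
Bypass flow = 0.6341×2175 = 1379.2 kg/h.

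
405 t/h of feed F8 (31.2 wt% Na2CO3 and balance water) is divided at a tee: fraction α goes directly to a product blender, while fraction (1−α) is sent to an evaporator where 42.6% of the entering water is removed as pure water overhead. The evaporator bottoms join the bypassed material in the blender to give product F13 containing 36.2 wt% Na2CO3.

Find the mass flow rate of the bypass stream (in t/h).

All 405×0.312 = 126.36 t/h of Na2CO3 reaches F13, so F13 = 126.36/0.362 = 349.06 t/h and vapour = 55.939 t/h.
The evaporator receives (1−α)·405 of feed at 0.688 water and removes 0.426 of that water:
0.426×0.688×(1−α)×405 = 55.939
(1−α) = 55.939/118.7 = 0.4713;  α = 0.5287.
Bypass flow = 0.5287×405 = 214.14 t/h.

214.1 t/h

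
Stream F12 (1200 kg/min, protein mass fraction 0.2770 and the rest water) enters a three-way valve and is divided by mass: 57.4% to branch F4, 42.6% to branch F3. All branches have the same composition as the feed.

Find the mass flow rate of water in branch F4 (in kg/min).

Branch F4 total = 0.574×1200 = 688.8 kg/min.
water in F4 = 0.723×688.8 = 498 kg/min.

498 kg/min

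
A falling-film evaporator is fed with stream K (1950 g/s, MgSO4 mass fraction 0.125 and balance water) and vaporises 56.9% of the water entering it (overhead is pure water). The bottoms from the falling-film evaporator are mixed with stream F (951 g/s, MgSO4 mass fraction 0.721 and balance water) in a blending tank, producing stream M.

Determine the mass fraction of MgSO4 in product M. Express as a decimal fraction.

Vapour removed = 0.569×0.875×1950 = 970.86 g/s; concentrate = 979.14 g/s.
MgSO4 reaching the mixer = 243.75 (from concentrate) + 951×0.721 = 929.42 g/s.
Product flow = 979.14 + 951 = 1930.1 g/s; MgSO4 fraction = 0.482.

0.482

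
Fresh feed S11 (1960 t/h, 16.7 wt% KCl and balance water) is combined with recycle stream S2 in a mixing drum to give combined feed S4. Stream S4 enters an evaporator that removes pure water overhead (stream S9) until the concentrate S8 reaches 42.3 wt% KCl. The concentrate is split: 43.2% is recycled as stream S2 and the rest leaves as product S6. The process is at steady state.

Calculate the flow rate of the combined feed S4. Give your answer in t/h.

Overall KCl balance (none leaves overhead): KCl in fresh feed = KCl in product, i.e. 1960×0.167 = (1−0.432)·S8·0.423.
S8 = 327.32/(0.423×0.568) = 1362.3 t/h.
Recycle S2 = 0.432×1362.3 = 588.53 t/h.
Combined feed S4 = 1960 + 588.53 = 2548.5 t/h.

2549 t/h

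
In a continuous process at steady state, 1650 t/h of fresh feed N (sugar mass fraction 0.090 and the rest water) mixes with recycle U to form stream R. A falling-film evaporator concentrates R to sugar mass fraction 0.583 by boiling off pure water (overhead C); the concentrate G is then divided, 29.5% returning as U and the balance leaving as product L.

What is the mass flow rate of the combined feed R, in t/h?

Overall sugar balance (none leaves overhead): sugar in fresh feed = sugar in product, i.e. 1650×0.090 = (1−0.295)·G·0.583.
G = 148.5/(0.583×0.705) = 361.3 t/h.
Recycle U = 0.295×361.3 = 106.58 t/h.
Combined feed R = 1650 + 106.58 = 1756.6 t/h.

1757 t/h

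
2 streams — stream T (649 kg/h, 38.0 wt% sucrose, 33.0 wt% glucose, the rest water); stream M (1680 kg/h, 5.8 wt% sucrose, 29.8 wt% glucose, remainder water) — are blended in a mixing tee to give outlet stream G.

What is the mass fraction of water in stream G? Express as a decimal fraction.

0.5454

Total flow out = 649 + 1680 = 2329 kg/h.
water in = 649×0.290 + 1680×0.644 = 1270.1 kg/h.
water mass fraction in G = 1270.1/2329 = 0.5454.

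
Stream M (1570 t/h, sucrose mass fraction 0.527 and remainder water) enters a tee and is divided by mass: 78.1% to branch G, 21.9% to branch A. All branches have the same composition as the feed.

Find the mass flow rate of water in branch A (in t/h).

Branch A total = 0.219×1570 = 343.83 t/h.
water in A = 0.473×343.83 = 162.63 t/h.

162.6 t/h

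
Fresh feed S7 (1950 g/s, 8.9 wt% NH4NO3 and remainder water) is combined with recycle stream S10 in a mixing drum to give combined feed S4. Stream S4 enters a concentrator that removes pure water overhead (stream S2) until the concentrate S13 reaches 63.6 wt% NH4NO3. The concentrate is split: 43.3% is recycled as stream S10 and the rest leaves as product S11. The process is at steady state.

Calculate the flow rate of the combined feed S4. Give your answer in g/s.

2158 g/s

Overall NH4NO3 balance (none leaves overhead): NH4NO3 in fresh feed = NH4NO3 in product, i.e. 1950×0.089 = (1−0.433)·S13·0.636.
S13 = 173.55/(0.636×0.567) = 481.27 g/s.
Recycle S10 = 0.433×481.27 = 208.39 g/s.
Combined feed S4 = 1950 + 208.39 = 2158.4 g/s.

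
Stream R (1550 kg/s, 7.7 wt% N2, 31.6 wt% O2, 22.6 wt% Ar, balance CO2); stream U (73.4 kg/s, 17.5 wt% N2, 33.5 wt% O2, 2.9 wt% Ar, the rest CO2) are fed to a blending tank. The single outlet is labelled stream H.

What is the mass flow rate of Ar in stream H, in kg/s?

352.4 kg/s

Ar out = Ar in = 1550×0.226 + 73.4×0.029 = 352.43 kg/s.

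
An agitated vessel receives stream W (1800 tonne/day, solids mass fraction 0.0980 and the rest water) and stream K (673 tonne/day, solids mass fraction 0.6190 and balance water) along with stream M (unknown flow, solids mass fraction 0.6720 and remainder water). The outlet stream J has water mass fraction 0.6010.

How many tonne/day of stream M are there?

Let M be the unknown flow. Total out = 2473 + M.
water balance: 1880 + 0.328·M = 0.601·(2473 + M)
(0.328 − 0.601)·M = 0.601×2473 − 1880 = -393.74
M = -393.74 / -0.273 = 1442.3 tonne/day

1442 tonne/day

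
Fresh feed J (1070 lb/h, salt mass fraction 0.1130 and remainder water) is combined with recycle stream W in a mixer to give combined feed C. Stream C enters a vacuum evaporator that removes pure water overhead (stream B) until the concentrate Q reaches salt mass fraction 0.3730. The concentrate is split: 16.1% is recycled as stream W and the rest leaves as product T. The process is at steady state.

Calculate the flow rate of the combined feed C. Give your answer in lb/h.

1132 lb/h

Overall salt balance (none leaves overhead): salt in fresh feed = salt in product, i.e. 1070×0.113 = (1−0.161)·Q·0.373.
Q = 120.91/(0.373×0.839) = 386.36 lb/h.
Recycle W = 0.161×386.36 = 62.204 lb/h.
Combined feed C = 1070 + 62.204 = 1132.2 lb/h.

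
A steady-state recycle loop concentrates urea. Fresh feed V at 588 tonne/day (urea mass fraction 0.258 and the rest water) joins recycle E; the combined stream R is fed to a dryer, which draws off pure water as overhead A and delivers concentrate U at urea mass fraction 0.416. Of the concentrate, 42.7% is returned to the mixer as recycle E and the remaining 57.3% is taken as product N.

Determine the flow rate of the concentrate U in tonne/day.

636.4 tonne/day

Overall urea balance (none leaves overhead): urea in fresh feed = urea in product, i.e. 588×0.258 = (1−0.427)·U·0.416.
U = 151.7/(0.416×0.573) = 636.43 tonne/day.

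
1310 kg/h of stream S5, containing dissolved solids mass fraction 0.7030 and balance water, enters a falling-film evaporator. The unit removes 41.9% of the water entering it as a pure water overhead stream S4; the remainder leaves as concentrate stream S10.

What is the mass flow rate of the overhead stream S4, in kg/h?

163 kg/h

water entering = 1310×0.297 = 389.07 kg/h; overhead removed = 0.419×389.07 = 163.02 kg/h.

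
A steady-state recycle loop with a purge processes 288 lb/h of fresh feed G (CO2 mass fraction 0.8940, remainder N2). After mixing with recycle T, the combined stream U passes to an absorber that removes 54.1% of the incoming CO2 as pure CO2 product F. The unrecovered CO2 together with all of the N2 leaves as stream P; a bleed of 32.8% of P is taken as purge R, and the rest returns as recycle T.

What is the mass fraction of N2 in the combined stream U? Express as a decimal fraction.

N2 enters only via G and leaves only via the purge: 288×0.106 = 0.328×(N2 in P), and the absorber passes all N2, so N2 in U = N2 in P = 93.073 lb/h.
CO2 in U: m_A = 288×0.894 + (1−0.328)·(1−0.541)·m_A, so m_A = 257.47/0.6916 = 372.31 lb/h.
U = 372.31 + 93.073 = 465.38 lb/h.
N2 fraction in U = 93.073/465.38 = 0.2000.

0.2000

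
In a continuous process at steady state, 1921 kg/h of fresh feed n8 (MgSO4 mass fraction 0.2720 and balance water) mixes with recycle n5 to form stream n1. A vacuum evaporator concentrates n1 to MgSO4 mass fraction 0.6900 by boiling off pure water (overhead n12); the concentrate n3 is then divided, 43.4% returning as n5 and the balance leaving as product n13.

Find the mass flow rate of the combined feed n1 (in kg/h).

2502 kg/h

Overall MgSO4 balance (none leaves overhead): MgSO4 in fresh feed = MgSO4 in product, i.e. 1921×0.272 = (1−0.434)·n3·0.690.
n3 = 522.51/(0.690×0.566) = 1337.9 kg/h.
Recycle n5 = 0.434×1337.9 = 580.66 kg/h.
Combined feed n1 = 1921 + 580.66 = 2501.7 kg/h.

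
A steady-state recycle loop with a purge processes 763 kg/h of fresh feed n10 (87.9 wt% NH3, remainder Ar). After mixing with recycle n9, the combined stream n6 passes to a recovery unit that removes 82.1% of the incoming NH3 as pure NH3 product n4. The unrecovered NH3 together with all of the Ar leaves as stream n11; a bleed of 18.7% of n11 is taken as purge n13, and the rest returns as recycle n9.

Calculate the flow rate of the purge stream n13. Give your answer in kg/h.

118.6 kg/h

Ar enters only via n10 and leaves only via the purge: 763×0.121 = 0.187×(Ar in n11), and the recovery unit passes all Ar, so Ar in n6 = Ar in n11 = 493.71 kg/h.
NH3 in n6: m_A = 763×0.879 + (1−0.187)·(1−0.821)·m_A, so m_A = 670.68/0.8545 = 784.9 kg/h.
n11 = (1−0.821)×784.9 + 493.71 = 634.2 kg/h.
Purge n13 = 0.187×634.2 = 118.6 kg/h.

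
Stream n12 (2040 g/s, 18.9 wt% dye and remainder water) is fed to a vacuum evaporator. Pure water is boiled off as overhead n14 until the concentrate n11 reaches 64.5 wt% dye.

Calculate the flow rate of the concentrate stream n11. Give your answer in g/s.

597.8 g/s

dye is conserved: 2040×0.189 = 385.56 g/s all reports to the concentrate.
Concentrate = 385.56/(target fraction) = 597.77 g/s.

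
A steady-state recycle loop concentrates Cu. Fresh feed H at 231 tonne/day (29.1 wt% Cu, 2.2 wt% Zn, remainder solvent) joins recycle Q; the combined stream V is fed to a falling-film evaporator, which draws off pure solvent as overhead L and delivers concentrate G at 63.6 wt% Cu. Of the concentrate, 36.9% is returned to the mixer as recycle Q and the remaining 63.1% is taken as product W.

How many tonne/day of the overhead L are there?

Overall Cu balance (none leaves overhead): Cu in fresh feed = Cu in product, i.e. 231×0.291 = (1−0.369)·G·0.636.
G = 67.221/(0.636×0.631) = 167.5 tonne/day.
Recycle Q = 0.369×167.5 = 61.808 tonne/day.
Combined feed V = 231 + 61.808 = 292.81 tonne/day.
Overhead L = V − G = 292.81 − 167.5 = 125.31 tonne/day.

125.3 tonne/day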